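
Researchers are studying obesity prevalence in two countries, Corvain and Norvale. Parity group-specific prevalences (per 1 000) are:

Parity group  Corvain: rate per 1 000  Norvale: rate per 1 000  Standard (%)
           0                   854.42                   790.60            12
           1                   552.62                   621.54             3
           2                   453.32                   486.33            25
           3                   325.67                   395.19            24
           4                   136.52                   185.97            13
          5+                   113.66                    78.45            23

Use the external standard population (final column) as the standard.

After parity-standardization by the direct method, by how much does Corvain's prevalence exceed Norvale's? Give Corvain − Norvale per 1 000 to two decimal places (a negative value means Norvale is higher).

Standard weights: 0.12, 0.03, 0.25, 0.24, 0.13, 0.23.
Corvain: 0.1200×854.42 + 0.0300×552.62 + 0.2500×453.32 + 0.2400×325.67 + 0.1300×136.52 + 0.2300×113.66 = 354.4892 per 1 000.
Norvale: 0.1200×790.60 + 0.0300×621.54 + 0.2500×486.33 + 0.2400×395.19 + 0.1300×185.97 + 0.2300×78.45 = 372.1659 per 1 000.
Difference = 354.4892 − 372.1659 = -17.6767.

-17.68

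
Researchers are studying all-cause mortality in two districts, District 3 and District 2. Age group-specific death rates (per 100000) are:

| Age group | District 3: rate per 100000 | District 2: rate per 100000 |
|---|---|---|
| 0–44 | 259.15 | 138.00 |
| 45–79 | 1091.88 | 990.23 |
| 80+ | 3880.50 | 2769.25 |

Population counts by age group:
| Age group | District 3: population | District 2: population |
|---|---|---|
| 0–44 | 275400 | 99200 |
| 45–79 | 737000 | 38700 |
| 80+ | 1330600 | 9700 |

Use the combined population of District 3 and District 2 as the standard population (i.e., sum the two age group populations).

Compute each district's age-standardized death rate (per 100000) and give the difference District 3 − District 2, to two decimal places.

647.89

Combined standard total = 2490600; weights = 0.1504, 0.3115, 0.5381.
District 3: 0.1504×259.15 + 0.3115×1091.88 + 0.5381×3880.50 = 2467.3103 per 100000.
District 2: 0.1504×138.00 + 0.3115×990.23 + 0.5381×2769.25 = 1819.4178 per 100000.
Difference = 2467.3103 − 1819.4178 = 647.8925.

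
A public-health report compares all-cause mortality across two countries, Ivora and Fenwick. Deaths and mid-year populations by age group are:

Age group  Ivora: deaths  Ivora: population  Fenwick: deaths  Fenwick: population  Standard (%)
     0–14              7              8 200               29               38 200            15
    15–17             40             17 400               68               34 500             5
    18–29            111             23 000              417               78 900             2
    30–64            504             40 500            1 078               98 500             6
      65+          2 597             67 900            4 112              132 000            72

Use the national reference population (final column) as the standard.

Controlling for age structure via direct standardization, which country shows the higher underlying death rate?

Age-specific rates per 100 000 for Ivora: 85.37, 229.89, 482.61, 1244.44, 3824.74.
For Fenwick: 75.92, 197.10, 528.52, 1094.42, 3115.15.
Standard weights: 0.15, 0.05, 0.02, 0.06, 0.72.
Ivora: 0.1500×85.37 + 0.0500×229.89 + 0.0200×482.61 + 0.0600×1244.44 + 0.7200×3824.74 = 2862.4324 per 100 000.
Fenwick: 0.1500×75.92 + 0.0500×197.10 + 0.0200×528.52 + 0.0600×1094.42 + 0.7200×3115.15 = 2340.3869 per 100 000.

Ivora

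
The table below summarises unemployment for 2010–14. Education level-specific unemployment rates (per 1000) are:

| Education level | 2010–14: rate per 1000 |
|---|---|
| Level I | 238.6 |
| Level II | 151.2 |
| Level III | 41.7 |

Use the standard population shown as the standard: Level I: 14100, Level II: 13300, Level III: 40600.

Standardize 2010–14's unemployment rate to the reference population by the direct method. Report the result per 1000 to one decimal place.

103.9

Standard total = 68000; weights = 0.2074, 0.1956, 0.5971.
Standardized rate: 0.2074×238.6 + 0.1956×151.2 + 0.5971×41.7 = 103.9447 per 1000.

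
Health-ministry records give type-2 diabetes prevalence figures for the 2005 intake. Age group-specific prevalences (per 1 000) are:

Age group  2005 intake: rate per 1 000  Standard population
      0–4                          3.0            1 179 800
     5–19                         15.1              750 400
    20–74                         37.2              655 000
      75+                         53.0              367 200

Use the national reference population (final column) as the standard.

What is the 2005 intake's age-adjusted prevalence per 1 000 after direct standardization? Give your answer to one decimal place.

19.9

Standard total = 2 952 400; weights = 0.3996, 0.2542, 0.2219, 0.1244.
Standardized rate: 0.3996×3.0 + 0.2542×15.1 + 0.2219×37.2 + 0.1244×53.0 = 19.8815 per 1 000.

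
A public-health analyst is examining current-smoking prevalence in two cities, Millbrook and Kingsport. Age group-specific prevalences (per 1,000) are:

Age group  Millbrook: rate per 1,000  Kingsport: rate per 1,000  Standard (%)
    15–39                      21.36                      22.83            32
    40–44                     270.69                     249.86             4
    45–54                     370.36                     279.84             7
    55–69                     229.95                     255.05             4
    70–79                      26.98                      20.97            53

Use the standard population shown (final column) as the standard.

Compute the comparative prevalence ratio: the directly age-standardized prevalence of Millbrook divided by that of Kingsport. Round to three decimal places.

Standard weights: 0.32, 0.04, 0.07, 0.04, 0.53.
Millbrook: 0.3200×21.36 + 0.0400×270.69 + 0.0700×370.36 + 0.0400×229.95 + 0.5300×26.98 = 67.0854 per 1,000.
Kingsport: 0.3200×22.83 + 0.0400×249.86 + 0.0700×279.84 + 0.0400×255.05 + 0.5300×20.97 = 58.2049 per 1,000.
Ratio = 67.0854 ÷ 58.2049 = 1.15257.

1.153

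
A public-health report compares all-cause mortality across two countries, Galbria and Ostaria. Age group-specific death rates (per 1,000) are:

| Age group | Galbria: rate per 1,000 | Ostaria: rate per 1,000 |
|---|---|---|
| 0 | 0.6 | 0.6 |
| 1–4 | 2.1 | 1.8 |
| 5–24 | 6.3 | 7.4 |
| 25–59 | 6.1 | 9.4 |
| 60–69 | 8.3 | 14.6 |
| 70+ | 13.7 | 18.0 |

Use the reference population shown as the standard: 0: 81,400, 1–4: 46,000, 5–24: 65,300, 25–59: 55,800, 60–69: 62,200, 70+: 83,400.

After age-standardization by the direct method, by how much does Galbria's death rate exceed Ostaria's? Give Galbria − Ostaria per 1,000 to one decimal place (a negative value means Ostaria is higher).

-2.5

Standard total = 394,100; weights = 0.2065, 0.1167, 0.1657, 0.1416, 0.1578, 0.2116.
Galbria: 0.2065×0.6 + 0.1167×2.1 + 0.1657×6.3 + 0.1416×6.1 + 0.1578×8.3 + 0.2116×13.7 = 6.4858 per 1,000.
Ostaria: 0.2065×0.6 + 0.1167×1.8 + 0.1657×7.4 + 0.1416×9.4 + 0.1578×14.6 + 0.2116×18.0 = 9.0046 per 1,000.
Difference = 6.4858 − 9.0046 = -2.5188.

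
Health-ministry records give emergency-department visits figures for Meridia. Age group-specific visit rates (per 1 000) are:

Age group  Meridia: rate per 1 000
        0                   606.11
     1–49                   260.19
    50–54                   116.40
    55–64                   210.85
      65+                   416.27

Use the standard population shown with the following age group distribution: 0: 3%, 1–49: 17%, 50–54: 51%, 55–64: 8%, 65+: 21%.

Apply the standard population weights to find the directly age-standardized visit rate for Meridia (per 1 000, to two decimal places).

Standard weights: 0.03, 0.17, 0.51, 0.08, 0.21.
Standardized rate: 0.0300×606.11 + 0.1700×260.19 + 0.5100×116.40 + 0.0800×210.85 + 0.2100×416.27 = 226.0643 per 1 000.

226.06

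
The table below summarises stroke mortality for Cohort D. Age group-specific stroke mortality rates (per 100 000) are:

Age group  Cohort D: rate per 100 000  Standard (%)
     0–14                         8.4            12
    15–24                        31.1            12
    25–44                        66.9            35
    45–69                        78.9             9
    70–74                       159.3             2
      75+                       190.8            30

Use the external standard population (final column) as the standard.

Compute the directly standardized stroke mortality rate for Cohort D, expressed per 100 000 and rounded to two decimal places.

95.68

Standard weights: 0.12, 0.12, 0.35, 0.09, 0.02, 0.30.
Standardized rate: 0.1200×8.4 + 0.1200×31.1 + 0.3500×66.9 + 0.0900×78.9 + 0.0200×159.3 + 0.3000×190.8 = 95.6820 per 100 000.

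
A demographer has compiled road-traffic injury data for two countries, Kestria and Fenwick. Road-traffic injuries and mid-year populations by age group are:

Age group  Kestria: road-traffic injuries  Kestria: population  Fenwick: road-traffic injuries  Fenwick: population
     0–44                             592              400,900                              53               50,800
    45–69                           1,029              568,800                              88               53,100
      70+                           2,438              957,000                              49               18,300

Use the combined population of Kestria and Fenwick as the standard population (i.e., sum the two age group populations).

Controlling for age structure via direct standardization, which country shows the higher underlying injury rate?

Age-specific rates per 100,000 for Kestria: 147.67, 180.91, 254.75.
For Fenwick: 104.33, 165.73, 267.76.
Combined standard total = 2,048,900; weights = 0.2205, 0.3035, 0.4760.
Kestria: 0.2205×147.67 + 0.3035×180.91 + 0.4760×254.75 = 208.7314 per 100,000.
Fenwick: 0.2205×104.33 + 0.3035×165.73 + 0.4760×267.76 = 200.7597 per 100,000.

Kestria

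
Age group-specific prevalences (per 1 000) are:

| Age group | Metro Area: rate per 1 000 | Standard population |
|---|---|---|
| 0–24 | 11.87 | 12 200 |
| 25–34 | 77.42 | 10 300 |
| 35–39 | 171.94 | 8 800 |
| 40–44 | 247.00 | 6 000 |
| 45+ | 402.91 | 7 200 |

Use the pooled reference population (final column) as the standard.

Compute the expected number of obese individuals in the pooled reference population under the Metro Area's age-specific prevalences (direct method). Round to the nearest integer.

6838

Expected obese individuals = Σ (standard pop × age-specific rate ÷ 1 000)
= 12 200×11.87/1 000 + 10 300×77.42/1 000 + 8 800×171.94/1 000 + 6 000×247.00/1 000 + 7 200×402.91/1 000
= 144.81 + 797.43 + 1513.07 + 1482.00 + 2900.95 = 6838.26.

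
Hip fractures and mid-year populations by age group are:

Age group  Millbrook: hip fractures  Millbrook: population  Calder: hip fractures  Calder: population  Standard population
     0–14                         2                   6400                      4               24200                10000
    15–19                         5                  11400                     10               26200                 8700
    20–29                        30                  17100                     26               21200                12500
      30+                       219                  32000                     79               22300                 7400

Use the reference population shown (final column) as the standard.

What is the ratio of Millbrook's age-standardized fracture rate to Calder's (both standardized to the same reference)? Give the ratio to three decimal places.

Age-specific rates per 100000 for Millbrook: 31.25, 43.86, 175.44, 684.38.
For Calder: 16.53, 38.17, 122.64, 354.26.
Standard total = 38600; weights = 0.2591, 0.2254, 0.3238, 0.1917.
Millbrook: 0.2591×31.25 + 0.2254×43.86 + 0.3238×175.44 + 0.1917×684.38 = 205.9958 per 100000.
Calder: 0.2591×16.53 + 0.2254×38.17 + 0.3238×122.64 + 0.1917×354.26 = 120.5154 per 100000.
Ratio = 205.9958 ÷ 120.5154 = 1.70929.

1.709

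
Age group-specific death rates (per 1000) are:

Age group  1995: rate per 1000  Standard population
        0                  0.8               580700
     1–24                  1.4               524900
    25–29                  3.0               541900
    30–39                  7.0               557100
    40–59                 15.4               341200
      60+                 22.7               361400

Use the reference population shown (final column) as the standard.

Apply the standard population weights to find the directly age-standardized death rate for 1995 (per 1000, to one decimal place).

6.9

Standard total = 2907200; weights = 0.1997, 0.1806, 0.1864, 0.1916, 0.1174, 0.1243.
Standardized rate: 0.1997×0.8 + 0.1806×1.4 + 0.1864×3.0 + 0.1916×7.0 + 0.1174×15.4 + 0.1243×22.7 = 6.9424 per 1000.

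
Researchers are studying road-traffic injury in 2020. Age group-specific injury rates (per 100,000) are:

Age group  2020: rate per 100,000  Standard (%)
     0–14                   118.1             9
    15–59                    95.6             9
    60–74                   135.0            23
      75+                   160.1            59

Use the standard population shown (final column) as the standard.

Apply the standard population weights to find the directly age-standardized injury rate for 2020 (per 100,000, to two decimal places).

144.74

Standard weights: 0.09, 0.09, 0.23, 0.59.
Standardized rate: 0.0900×118.1 + 0.0900×95.6 + 0.2300×135.0 + 0.5900×160.1 = 144.7420 per 100,000.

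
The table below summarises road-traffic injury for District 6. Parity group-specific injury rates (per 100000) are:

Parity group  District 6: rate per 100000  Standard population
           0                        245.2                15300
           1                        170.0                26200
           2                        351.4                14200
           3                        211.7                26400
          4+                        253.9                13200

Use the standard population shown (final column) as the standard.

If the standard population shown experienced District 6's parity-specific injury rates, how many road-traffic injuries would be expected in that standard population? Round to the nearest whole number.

221

Expected road-traffic injuries = Σ (standard pop × parity-specific rate ÷ 100000)
= 15300×245.2/100000 + 26200×170.0/100000 + 14200×351.4/100000 + 26400×211.7/100000 + 13200×253.9/100000
= 37.52 + 44.54 + 49.90 + 55.89 + 33.51 = 221.36.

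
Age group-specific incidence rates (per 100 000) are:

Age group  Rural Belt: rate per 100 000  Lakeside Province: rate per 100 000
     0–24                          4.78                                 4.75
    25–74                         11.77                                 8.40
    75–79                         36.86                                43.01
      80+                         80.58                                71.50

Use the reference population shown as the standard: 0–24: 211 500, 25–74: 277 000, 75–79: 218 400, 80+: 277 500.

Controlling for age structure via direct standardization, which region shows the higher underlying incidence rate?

Rural Belt

Standard total = 984 400; weights = 0.2149, 0.2814, 0.2219, 0.2819.
The Rural Belt: 0.2149×4.78 + 0.2814×11.77 + 0.2219×36.86 + 0.2819×80.58 = 35.2321 per 100 000.
The Lakeside Province: 0.2149×4.75 + 0.2814×8.40 + 0.2219×43.01 + 0.2819×71.50 = 33.0821 per 100 000.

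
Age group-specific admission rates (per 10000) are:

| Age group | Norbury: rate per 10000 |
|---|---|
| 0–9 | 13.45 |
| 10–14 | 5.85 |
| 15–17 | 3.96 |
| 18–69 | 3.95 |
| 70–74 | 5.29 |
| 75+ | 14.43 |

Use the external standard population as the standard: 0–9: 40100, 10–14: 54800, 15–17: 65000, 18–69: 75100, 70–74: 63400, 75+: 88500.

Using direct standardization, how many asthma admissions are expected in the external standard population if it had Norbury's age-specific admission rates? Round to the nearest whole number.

303

Expected asthma admissions = Σ (standard pop × age-specific rate ÷ 10000)
= 40100×13.45/10000 + 54800×5.85/10000 + 65000×3.96/10000 + 75100×3.95/10000 + 63400×5.29/10000 + 88500×14.43/10000
= 53.93 + 32.06 + 25.74 + 29.66 + 33.54 + 127.71 = 302.64.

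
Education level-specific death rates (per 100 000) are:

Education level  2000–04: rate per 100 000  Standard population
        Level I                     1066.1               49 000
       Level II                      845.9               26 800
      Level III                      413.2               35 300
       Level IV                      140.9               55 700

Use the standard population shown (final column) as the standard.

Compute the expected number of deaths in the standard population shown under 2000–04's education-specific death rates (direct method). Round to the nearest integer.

Expected deaths = Σ (standard pop × education-specific rate ÷ 100 000)
= 49 000×1066.1/100 000 + 26 800×845.9/100 000 + 35 300×413.2/100 000 + 55 700×140.9/100 000
= 522.39 + 226.70 + 145.86 + 78.48 = 973.43.

973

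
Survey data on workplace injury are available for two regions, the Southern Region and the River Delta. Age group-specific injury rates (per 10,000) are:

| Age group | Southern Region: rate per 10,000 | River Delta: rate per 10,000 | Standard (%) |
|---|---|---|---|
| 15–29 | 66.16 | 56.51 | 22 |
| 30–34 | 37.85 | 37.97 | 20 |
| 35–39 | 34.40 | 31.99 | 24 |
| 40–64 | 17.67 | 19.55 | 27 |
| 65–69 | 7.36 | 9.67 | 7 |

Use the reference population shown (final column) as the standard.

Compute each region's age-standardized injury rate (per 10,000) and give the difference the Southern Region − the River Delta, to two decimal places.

2.01

Standard weights: 0.22, 0.20, 0.24, 0.27, 0.07.
The Southern Region: 0.2200×66.16 + 0.2000×37.85 + 0.2400×34.40 + 0.2700×17.67 + 0.0700×7.36 = 35.6673 per 10,000.
The River Delta: 0.2200×56.51 + 0.2000×37.97 + 0.2400×31.99 + 0.2700×19.55 + 0.0700×9.67 = 33.6592 per 10,000.
Difference = 35.6673 − 33.6592 = 2.0081.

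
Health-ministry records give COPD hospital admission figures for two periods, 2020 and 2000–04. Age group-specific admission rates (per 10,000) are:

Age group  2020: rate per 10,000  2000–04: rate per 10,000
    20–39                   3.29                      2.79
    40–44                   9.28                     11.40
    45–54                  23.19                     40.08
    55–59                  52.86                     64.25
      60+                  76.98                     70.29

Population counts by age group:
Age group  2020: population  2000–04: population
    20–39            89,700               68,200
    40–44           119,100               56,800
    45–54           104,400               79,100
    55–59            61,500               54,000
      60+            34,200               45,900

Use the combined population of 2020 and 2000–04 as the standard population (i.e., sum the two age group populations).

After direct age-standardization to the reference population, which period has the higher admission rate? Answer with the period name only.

2000–04

Combined standard total = 712,900; weights = 0.2215, 0.2467, 0.2574, 0.1620, 0.1124.
2020: 0.2215×3.29 + 0.2467×9.28 + 0.2574×23.19 + 0.1620×52.86 + 0.1124×76.98 = 26.2009 per 10,000.
2000–04: 0.2215×2.79 + 0.2467×11.40 + 0.2574×40.08 + 0.1620×64.25 + 0.1124×70.29 = 32.0544 per 10,000.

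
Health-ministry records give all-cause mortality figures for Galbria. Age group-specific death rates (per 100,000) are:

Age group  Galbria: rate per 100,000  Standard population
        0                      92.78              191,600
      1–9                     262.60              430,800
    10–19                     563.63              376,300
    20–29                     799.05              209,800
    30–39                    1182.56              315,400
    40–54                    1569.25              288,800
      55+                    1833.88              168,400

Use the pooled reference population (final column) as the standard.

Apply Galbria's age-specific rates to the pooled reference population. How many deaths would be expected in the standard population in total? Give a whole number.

Expected deaths = Σ (standard pop × age-specific rate ÷ 100,000)
= 191,600×92.78/100,000 + 430,800×262.60/100,000 + 376,300×563.63/100,000 + 209,800×799.05/100,000 + 315,400×1182.56/100,000 + 288,800×1569.25/100,000 + 168,400×1833.88/100,000
= 177.77 + 1131.28 + 2120.94 + 1676.41 + 3729.79 + 4531.99 + 3088.25 = 16456.44.

16456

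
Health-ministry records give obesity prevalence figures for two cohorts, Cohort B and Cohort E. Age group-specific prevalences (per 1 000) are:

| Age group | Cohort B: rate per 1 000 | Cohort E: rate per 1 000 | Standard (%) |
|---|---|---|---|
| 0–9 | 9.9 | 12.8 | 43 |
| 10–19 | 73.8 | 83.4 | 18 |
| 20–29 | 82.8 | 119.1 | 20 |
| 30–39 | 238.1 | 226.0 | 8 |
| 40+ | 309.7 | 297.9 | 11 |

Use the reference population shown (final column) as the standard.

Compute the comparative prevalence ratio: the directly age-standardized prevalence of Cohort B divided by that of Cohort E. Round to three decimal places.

Standard weights: 0.43, 0.18, 0.20, 0.08, 0.11.
Cohort B: 0.4300×9.9 + 0.1800×73.8 + 0.2000×82.8 + 0.0800×238.1 + 0.1100×309.7 = 87.2160 per 1 000.
Cohort E: 0.4300×12.8 + 0.1800×83.4 + 0.2000×119.1 + 0.0800×226.0 + 0.1100×297.9 = 95.1850 per 1 000.
Ratio = 87.2160 ÷ 95.1850 = 0.91628.

0.916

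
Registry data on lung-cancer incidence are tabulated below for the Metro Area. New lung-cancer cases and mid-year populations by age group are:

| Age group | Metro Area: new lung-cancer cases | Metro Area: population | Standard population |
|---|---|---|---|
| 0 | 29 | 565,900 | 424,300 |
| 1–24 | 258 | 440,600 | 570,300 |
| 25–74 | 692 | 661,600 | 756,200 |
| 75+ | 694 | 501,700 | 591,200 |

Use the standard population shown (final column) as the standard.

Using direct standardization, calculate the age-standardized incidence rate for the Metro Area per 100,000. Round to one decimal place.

83.9

Age-specific rates per 100,000 for the Metro Area: 5.12, 58.56, 104.59, 138.33.
Standard total = 2,342,000; weights = 0.1812, 0.2435, 0.3229, 0.2524.
Standardized rate: 0.1812×5.12 + 0.2435×58.56 + 0.3229×104.59 + 0.2524×138.33 = 83.8789 per 100,000.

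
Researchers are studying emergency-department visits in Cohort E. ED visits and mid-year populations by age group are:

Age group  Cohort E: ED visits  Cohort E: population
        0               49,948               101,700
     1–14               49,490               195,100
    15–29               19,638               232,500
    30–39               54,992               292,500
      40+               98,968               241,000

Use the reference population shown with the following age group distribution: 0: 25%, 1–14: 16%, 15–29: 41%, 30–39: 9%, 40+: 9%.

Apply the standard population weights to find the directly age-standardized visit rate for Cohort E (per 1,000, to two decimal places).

251.88

Age-specific rates per 1,000 for Cohort E: 491.131, 253.665, 84.465, 188.007, 410.656.
Standard weights: 0.25, 0.16, 0.41, 0.09, 0.09.
Standardized rate: 0.2500×491.131 + 0.1600×253.665 + 0.4100×84.465 + 0.0900×188.007 + 0.0900×410.656 = 251.8791 per 1,000.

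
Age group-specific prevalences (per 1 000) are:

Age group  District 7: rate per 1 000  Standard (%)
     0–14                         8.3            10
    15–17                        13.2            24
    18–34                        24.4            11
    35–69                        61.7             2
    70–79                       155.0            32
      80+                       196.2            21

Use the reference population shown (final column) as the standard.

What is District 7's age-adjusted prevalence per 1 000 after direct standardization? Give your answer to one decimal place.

98.7

Standard weights: 0.10, 0.24, 0.11, 0.02, 0.32, 0.21.
Standardized rate: 0.1000×8.3 + 0.2400×13.2 + 0.1100×24.4 + 0.0200×61.7 + 0.3200×155.0 + 0.2100×196.2 = 98.7180 per 1 000.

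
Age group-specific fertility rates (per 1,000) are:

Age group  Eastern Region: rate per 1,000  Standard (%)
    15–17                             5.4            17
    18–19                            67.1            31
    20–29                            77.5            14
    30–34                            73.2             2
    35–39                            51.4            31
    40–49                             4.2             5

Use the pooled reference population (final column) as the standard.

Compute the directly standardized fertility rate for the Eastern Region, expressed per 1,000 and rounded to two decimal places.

Standard weights: 0.17, 0.31, 0.14, 0.02, 0.31, 0.05.
Standardized rate: 0.1700×5.4 + 0.3100×67.1 + 0.1400×77.5 + 0.0200×73.2 + 0.3100×51.4 + 0.0500×4.2 = 50.1770 per 1,000.

50.18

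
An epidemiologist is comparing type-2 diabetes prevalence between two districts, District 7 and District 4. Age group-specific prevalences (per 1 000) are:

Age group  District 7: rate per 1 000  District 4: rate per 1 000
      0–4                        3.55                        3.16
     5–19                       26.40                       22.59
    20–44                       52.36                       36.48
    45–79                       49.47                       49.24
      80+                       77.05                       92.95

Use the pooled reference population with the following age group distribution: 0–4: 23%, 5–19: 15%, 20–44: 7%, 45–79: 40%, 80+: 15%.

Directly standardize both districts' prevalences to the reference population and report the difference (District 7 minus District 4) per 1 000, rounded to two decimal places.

-0.52

Standard weights: 0.23, 0.15, 0.07, 0.40, 0.15.
District 7: 0.2300×3.55 + 0.1500×26.40 + 0.0700×52.36 + 0.4000×49.47 + 0.1500×77.05 = 39.7872 per 1 000.
District 4: 0.2300×3.16 + 0.1500×22.59 + 0.0700×36.48 + 0.4000×49.24 + 0.1500×92.95 = 40.3074 per 1 000.
Difference = 39.7872 − 40.3074 = -0.5202.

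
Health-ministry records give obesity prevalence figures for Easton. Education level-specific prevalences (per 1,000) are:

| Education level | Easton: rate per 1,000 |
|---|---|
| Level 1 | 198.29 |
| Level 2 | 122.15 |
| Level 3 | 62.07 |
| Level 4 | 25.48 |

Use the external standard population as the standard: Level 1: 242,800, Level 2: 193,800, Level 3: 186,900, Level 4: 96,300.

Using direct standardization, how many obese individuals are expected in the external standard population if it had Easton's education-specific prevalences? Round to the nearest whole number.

85872

Expected obese individuals = Σ (standard pop × education-specific rate ÷ 1,000)
= 242,800×198.29/1,000 + 193,800×122.15/1,000 + 186,900×62.07/1,000 + 96,300×25.48/1,000
= 48144.81 + 23672.67 + 11600.88 + 2453.72 = 85872.09.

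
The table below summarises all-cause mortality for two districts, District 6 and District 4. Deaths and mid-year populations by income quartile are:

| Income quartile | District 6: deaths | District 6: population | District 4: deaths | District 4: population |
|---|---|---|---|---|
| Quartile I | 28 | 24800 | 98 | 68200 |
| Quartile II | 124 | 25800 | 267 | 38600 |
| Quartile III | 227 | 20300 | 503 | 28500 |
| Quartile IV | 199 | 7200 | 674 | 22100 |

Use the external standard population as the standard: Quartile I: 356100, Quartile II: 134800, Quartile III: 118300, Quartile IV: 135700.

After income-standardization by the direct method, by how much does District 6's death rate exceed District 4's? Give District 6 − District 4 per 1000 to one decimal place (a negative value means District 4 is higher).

Income-specific rates per 1000 for District 6: 1.129, 4.806, 11.182, 27.639.
For District 4: 1.437, 6.917, 17.649, 30.498.
Standard total = 744900; weights = 0.4781, 0.1810, 0.1588, 0.1822.
District 6: 0.4781×1.129 + 0.1810×4.806 + 0.1588×11.182 + 0.1822×27.639 = 8.2204 per 1000.
District 4: 0.4781×1.437 + 0.1810×6.917 + 0.1588×17.649 + 0.1822×30.498 = 10.2974 per 1000.
Difference = 8.2204 − 10.2974 = -2.0770.

-2.1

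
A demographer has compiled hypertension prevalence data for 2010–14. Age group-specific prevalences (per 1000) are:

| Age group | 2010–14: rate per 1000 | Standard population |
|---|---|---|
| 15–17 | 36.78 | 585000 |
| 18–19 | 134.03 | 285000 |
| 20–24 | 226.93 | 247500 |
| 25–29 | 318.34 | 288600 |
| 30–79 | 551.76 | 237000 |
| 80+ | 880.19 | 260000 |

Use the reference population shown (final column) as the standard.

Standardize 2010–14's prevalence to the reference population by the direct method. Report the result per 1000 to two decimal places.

Standard total = 1903100; weights = 0.3074, 0.1498, 0.1301, 0.1516, 0.1245, 0.1366.
Standardized rate: 0.3074×36.78 + 0.1498×134.03 + 0.1301×226.93 + 0.1516×318.34 + 0.1245×551.76 + 0.1366×880.19 = 298.1291 per 1000.

298.13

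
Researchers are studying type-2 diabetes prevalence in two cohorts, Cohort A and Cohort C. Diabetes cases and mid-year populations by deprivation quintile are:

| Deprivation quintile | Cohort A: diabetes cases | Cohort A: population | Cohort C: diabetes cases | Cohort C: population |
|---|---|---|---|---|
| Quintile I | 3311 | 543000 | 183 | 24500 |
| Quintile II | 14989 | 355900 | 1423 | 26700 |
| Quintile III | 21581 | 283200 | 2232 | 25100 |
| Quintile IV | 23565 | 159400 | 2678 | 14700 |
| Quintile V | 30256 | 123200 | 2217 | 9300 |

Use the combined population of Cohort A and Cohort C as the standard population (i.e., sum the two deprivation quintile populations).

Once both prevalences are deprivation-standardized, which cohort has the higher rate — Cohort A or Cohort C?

Cohort C

Deprivation-specific rates per 1000 for Cohort A: 6.098, 42.116, 76.204, 147.836, 245.584.
For Cohort C: 7.469, 53.296, 88.924, 182.177, 238.387.
Combined standard total = 1565000; weights = 0.3626, 0.2445, 0.1970, 0.1112, 0.0847.
Cohort A: 0.3626×6.098 + 0.2445×42.116 + 0.1970×76.204 + 0.1112×147.836 + 0.0847×245.584 = 64.7577 per 1000.
Cohort C: 0.3626×7.469 + 0.2445×53.296 + 0.1970×88.924 + 0.1112×182.177 + 0.0847×238.387 = 73.7051 per 1000.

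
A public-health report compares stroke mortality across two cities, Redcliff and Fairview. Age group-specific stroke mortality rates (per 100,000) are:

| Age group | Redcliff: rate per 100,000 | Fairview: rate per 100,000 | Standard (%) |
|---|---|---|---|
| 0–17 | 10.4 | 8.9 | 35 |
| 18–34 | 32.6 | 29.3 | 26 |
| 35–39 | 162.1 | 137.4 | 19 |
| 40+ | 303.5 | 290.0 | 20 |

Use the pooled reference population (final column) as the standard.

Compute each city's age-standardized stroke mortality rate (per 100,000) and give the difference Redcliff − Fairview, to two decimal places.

8.78

Standard weights: 0.35, 0.26, 0.19, 0.20.
Redcliff: 0.3500×10.4 + 0.2600×32.6 + 0.1900×162.1 + 0.2000×303.5 = 103.6150 per 100,000.
Fairview: 0.3500×8.9 + 0.2600×29.3 + 0.1900×137.4 + 0.2000×290.0 = 94.8390 per 100,000.
Difference = 103.6150 − 94.8390 = 8.7760.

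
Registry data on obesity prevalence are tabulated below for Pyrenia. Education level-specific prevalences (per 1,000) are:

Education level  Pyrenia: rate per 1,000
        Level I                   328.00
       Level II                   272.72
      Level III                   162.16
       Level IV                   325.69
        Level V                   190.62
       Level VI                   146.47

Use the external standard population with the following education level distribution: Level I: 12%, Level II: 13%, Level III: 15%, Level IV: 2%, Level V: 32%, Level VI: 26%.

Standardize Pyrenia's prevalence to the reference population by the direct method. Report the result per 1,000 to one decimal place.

204.7

Standard weights: 0.12, 0.13, 0.15, 0.02, 0.32, 0.26.
Standardized rate: 0.1200×328.00 + 0.1300×272.72 + 0.1500×162.16 + 0.0200×325.69 + 0.3200×190.62 + 0.2600×146.47 = 204.7320 per 1,000.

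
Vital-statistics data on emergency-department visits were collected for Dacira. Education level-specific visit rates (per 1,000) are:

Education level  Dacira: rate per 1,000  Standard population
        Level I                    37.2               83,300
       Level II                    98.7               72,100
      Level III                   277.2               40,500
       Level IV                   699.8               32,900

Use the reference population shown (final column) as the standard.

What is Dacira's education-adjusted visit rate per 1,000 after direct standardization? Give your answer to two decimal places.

194.34

Standard total = 228,800; weights = 0.3641, 0.3151, 0.1770, 0.1438.
Standardized rate: 0.3641×37.2 + 0.3151×98.7 + 0.1770×277.2 + 0.1438×699.8 = 194.3403 per 1,000.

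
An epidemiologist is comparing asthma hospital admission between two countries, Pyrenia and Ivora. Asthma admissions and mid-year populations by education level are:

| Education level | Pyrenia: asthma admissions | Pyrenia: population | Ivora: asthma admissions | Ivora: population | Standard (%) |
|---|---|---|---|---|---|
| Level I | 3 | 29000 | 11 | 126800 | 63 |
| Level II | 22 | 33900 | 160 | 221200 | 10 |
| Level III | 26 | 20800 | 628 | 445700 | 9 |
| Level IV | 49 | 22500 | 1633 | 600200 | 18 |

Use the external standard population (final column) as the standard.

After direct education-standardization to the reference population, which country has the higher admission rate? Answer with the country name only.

Ivora

Education-specific rates per 10000 for Pyrenia: 1.03, 6.49, 12.50, 21.78.
For Ivora: 0.87, 7.23, 14.09, 27.21.
Standard weights: 0.63, 0.10, 0.09, 0.18.
Pyrenia: 0.6300×1.03 + 0.1000×6.49 + 0.0900×12.50 + 0.1800×21.78 = 6.3457 per 10000.
Ivora: 0.6300×0.87 + 0.1000×7.23 + 0.0900×14.09 + 0.1800×27.21 = 7.4353 per 10000.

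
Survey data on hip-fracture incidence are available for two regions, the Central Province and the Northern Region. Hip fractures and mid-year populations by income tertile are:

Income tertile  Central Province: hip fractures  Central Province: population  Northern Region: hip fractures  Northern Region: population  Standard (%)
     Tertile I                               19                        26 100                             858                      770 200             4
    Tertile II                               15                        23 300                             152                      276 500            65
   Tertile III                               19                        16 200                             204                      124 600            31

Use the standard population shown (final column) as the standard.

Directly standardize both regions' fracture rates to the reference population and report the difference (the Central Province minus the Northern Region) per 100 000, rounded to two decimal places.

-9.83

Income-specific rates per 100 000 for the Central Province: 72.80, 64.38, 117.28.
For the Northern Region: 111.40, 54.97, 163.72.
Standard weights: 0.04, 0.65, 0.31.
The Central Province: 0.0400×72.80 + 0.6500×64.38 + 0.3100×117.28 = 81.1154 per 100 000.
The Northern Region: 0.0400×111.40 + 0.6500×54.97 + 0.3100×163.72 = 90.9428 per 100 000.
Difference = 81.1154 − 90.9428 = -9.8274.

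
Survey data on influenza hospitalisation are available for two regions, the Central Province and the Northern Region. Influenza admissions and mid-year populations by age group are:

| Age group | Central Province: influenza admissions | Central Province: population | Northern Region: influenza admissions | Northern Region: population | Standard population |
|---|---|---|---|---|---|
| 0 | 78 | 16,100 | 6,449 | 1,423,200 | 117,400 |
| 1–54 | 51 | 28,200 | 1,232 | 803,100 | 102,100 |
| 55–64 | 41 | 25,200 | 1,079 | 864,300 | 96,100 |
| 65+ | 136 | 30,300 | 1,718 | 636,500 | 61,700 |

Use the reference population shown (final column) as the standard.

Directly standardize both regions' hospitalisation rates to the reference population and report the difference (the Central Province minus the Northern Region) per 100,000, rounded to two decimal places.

56.08

Age-specific rates per 100,000 for the Central Province: 484.47, 180.85, 162.70, 448.84.
For the Northern Region: 453.13, 153.41, 124.84, 269.91.
Standard total = 377,300; weights = 0.3112, 0.2706, 0.2547, 0.1635.
The Central Province: 0.3112×484.47 + 0.2706×180.85 + 0.2547×162.70 + 0.1635×448.84 = 314.5268 per 100,000.
The Northern Region: 0.3112×453.13 + 0.2706×153.41 + 0.2547×124.84 + 0.1635×269.91 = 258.4455 per 100,000.
Difference = 314.5268 − 258.4455 = 56.0813.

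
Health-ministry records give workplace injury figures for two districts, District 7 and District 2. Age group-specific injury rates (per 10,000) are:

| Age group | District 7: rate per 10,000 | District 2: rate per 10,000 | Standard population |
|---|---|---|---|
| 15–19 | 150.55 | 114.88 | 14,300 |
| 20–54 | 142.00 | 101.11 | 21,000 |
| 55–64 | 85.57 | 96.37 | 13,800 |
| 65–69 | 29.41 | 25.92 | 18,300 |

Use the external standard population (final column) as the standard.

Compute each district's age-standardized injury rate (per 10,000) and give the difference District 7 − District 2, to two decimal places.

Standard total = 67,400; weights = 0.2122, 0.3116, 0.2047, 0.2715.
District 7: 0.2122×150.55 + 0.3116×142.00 + 0.2047×85.57 + 0.2715×29.41 = 101.6904 per 10,000.
District 2: 0.2122×114.88 + 0.3116×101.11 + 0.2047×96.37 + 0.2715×25.92 = 82.6459 per 10,000.
Difference = 101.6904 − 82.6459 = 19.0445.

19.04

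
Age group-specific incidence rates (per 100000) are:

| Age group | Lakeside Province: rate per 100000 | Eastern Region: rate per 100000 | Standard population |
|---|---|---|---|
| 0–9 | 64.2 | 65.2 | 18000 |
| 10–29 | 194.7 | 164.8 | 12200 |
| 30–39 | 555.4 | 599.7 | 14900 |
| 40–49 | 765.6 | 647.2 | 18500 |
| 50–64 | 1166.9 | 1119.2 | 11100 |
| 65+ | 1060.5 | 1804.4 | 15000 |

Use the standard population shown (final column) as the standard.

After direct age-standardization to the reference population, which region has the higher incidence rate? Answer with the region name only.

Standard total = 89700; weights = 0.2007, 0.1360, 0.1661, 0.2062, 0.1237, 0.1672.
The Lakeside Province: 0.2007×64.2 + 0.1360×194.7 + 0.1661×555.4 + 0.2062×765.6 + 0.1237×1166.9 + 0.1672×1060.5 = 611.2608 per 100000.
The Eastern Region: 0.2007×65.2 + 0.1360×164.8 + 0.1661×599.7 + 0.2062×647.2 + 0.1237×1119.2 + 0.1672×1804.4 = 708.8295 per 100000.

Eastern Region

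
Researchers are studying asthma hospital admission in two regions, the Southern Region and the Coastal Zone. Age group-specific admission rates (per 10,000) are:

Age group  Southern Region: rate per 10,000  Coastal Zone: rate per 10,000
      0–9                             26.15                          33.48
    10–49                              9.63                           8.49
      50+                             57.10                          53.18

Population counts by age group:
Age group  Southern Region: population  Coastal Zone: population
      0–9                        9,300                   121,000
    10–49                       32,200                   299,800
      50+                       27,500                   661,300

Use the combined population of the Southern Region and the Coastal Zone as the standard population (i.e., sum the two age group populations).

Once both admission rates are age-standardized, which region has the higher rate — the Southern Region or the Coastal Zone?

Combined standard total = 1,151,100; weights = 0.1132, 0.2884, 0.5984.
The Southern Region: 0.1132×26.15 + 0.2884×9.63 + 0.5984×57.10 = 39.9053 per 10,000.
The Coastal Zone: 0.1132×33.48 + 0.2884×8.49 + 0.5984×53.18 = 38.0606 per 10,000.
The crude rates (30.78 vs 38.60) would put the Coastal Zone higher, but that reflects its age composition; once standardized to a common age structure, the Southern Region has the higher underlying rate.

Southern Region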